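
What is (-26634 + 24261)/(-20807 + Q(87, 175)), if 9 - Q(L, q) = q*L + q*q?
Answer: 791/22216 ≈ 0.035605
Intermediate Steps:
Q(L, q) = 9 - q² - L*q (Q(L, q) = 9 - (q*L + q*q) = 9 - (L*q + q²) = 9 - (q² + L*q) = 9 + (-q² - L*q) = 9 - q² - L*q)
(-26634 + 24261)/(-20807 + Q(87, 175)) = (-26634 + 24261)/(-20807 + (9 - 1*175² - 1*87*175)) = -2373/(-20807 + (9 - 1*30625 - 15225)) = -2373/(-20807 + (9 - 30625 - 15225)) = -2373/(-20807 - 45841) = -2373/(-66648) = -2373*(-1/66648) = 791/22216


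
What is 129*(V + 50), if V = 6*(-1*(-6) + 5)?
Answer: 14964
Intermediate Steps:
V = 66 (V = 6*(6 + 5) = 6*11 = 66)
129*(V + 50) = 129*(66 + 50) = 129*116 = 14964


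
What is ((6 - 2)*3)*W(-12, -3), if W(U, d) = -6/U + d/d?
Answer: 18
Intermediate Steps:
W(U, d) = 1 - 6/U (W(U, d) = -6/U + 1 = 1 - 6/U)
((6 - 2)*3)*W(-12, -3) = ((6 - 2)*3)*((-6 - 12)/(-12)) = (4*3)*(-1/12*(-18)) = 12*(3/2) = 18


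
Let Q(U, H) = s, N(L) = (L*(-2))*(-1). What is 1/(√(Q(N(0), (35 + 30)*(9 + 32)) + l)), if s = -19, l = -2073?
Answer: -I*√523/1046 ≈ -0.021863*I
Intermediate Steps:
N(L) = 2*L (N(L) = -2*L*(-1) = 2*L)
Q(U, H) = -19
1/(√(Q(N(0), (35 + 30)*(9 + 32)) + l)) = 1/(√(-19 - 2073)) = 1/(√(-2092)) = 1/(2*I*√523) = -I*√523/1046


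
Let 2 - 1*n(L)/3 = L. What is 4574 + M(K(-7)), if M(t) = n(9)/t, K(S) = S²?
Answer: 32015/7 ≈ 4573.6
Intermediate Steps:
n(L) = 6 - 3*L
M(t) = -21/t (M(t) = (6 - 3*9)/t = (6 - 27)/t = -21/t)
4574 + M(K(-7)) = 4574 - 21/((-7)²) = 4574 - 21/49 = 4574 - 21*1/49 = 4574 - 3/7 = 32015/7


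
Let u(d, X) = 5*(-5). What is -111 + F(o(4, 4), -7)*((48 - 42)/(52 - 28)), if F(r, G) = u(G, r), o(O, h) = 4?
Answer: -469/4 ≈ -117.25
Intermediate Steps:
u(d, X) = -25
F(r, G) = -25
-111 + F(o(4, 4), -7)*((48 - 42)/(52 - 28)) = -111 - 25*(48 - 42)/(52 - 28) = -111 - 150/24 = -111 - 25*1/4 = -111 - 25/4 = -469/4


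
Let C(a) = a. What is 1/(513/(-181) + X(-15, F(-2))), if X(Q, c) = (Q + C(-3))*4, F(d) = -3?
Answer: -181/13545 ≈ -0.013363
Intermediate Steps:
X(Q, c) = -12 + 4*Q (X(Q, c) = (Q - 3)*4 = (-3 + Q)*4 = -12 + 4*Q)
1/(513/(-181) + X(-15, F(-2))) = 1/(513/(-181) + (-12 + 4*(-15))) = 1/(513*(-1/181) + (-12 - 60)) = 1/(-513/181 - 72) = 1/(-13545/181) = -181/13545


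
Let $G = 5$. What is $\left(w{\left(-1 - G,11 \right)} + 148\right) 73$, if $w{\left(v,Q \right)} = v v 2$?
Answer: $16060$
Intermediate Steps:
$w{\left(v,Q \right)} = 2 v^{2}$ ($w{\left(v,Q \right)} = v^{2} \cdot 2 = 2 v^{2}$)
$\left(w{\left(-1 - G,11 \right)} + 148\right) 73 = \left(2 \left(-1 - 5\right)^{2} + 148\right) 73 = \left(2 \left(-6\right)^{2} + 148\right) 73 = \left(2 \cdot 36 + 148\right) 73 = \left(72 + 148\right) 73 = 220 \cdot 73 = 16060$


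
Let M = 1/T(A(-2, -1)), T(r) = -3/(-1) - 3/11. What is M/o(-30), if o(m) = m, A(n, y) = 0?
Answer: -11/900 ≈ -0.012222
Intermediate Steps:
T(r) = 30/11 (T(r) = -3*(-1) - 3*1/11 = 3 - 3/11 = 30/11)
M = 11/30 (M = 1/(30/11) = 11/30 ≈ 0.36667)
M/o(-30) = (11/30)/(-30) = (11/30)*(-1/30) = -11/900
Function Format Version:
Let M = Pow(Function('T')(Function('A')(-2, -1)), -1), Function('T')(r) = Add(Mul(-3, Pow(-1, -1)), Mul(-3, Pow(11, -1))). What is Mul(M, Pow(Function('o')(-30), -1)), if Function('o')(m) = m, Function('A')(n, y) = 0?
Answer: Rational(-11, 900) ≈ -0.012222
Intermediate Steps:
Function('T')(r) = Rational(30, 11) (Function('T')(r) = Add(Mul(-3, -1), Mul(-3, Rational(1, 11))) = Add(3, Rational(-3, 11)) = Rational(30, 11))
M = Rational(11, 30) (M = Pow(Rational(30, 11), -1) = Rational(11, 30) ≈ 0.36667)
Mul(M, Pow(Function('o')(-30), -1)) = Mul(Rational(11, 30), Pow(-30, -1)) = Mul(Rational(11, 30), Rational(-1, 30)) = Rational(-11, 900)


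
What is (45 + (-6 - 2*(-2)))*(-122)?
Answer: -5246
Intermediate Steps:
(45 + (-6 - 2*(-2)))*(-122) = (45 + (-6 + 4))*(-122) = (45 - 2)*(-122) = 43*(-122) = -5246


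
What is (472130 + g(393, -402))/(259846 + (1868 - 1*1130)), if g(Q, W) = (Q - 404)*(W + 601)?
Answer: 469941/260584 ≈ 1.8034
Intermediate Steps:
g(Q, W) = (-404 + Q)*(601 + W)
(472130 + g(393, -402))/(259846 + (1868 - 1*1130)) = (472130 + (-242804 - 404*(-402) + 601*393 + 393*(-402)))/(259846 + (1868 - 1*1130)) = (472130 + (-242804 + 162408 + 236193 - 157986))/(259846 + (1868 - 1130)) = (472130 - 2189)/(259846 + 738) = 469941/260584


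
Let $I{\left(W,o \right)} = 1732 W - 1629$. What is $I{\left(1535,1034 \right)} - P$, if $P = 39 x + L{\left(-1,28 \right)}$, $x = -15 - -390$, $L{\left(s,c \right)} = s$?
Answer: $2642367$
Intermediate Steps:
$I{\left(W,o \right)} = -1629 + 1732 W$
$x = 375$ ($x = -15 + 390 = 375$)
$P = 14624$ ($P = 39 \cdot 375 - 1 = 14625 - 1 = 14624$)
$I{\left(1535,1034 \right)} - P = \left(-1629 + 1732 \cdot 1535\right) - 14624 = \left(-1629 + 2658620\right) - 14624 = 2656991 - 14624 = 2642367$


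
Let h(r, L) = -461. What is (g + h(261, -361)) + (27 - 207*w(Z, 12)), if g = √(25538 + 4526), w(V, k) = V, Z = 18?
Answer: -4160 + 4*√1879 ≈ -3986.6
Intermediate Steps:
g = 4*√1879 (g = √30064 = 4*√1879 ≈ 173.39)
(g + h(261, -361)) + (27 - 207*w(Z, 12)) = (4*√1879 - 461) + (27 - 207*18) = (-461 + 4*√1879) + (27 - 3726) = (-461 + 4*√1879) - 3699 = -4160 + 4*√1879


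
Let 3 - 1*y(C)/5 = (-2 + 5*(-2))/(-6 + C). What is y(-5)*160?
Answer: 16800/11 ≈ 1527.3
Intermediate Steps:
y(C) = 15 + 60/(-6 + C) (y(C) = 15 - 5*(-2 + 5*(-2))/(-6 + C) = 15 - 5*(-2 - 10)/(-6 + C) = 15 - (-60)/(-6 + C) = 15 + 60/(-6 + C))
y(-5)*160 = (15*(-2 - 5)/(-6 - 5))*160 = (15*(-7)/(-11))*160 = (15*(-1/11)*(-7))*160 = (105/11)*160 = 16800/11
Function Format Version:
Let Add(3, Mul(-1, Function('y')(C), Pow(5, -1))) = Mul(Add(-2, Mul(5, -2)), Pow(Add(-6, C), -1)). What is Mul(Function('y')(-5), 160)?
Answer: Rational(16800, 11) ≈ 1527.3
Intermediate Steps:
Function('y')(C) = Add(15, Mul(60, Pow(Add(-6, C), -1))) (Function('y')(C) = Add(15, Mul(-5, Mul(Add(-2, Mul(5, -2)), Pow(Add(-6, C), -1)))) = Add(15, Mul(-5, Mul(Add(-2, -10), Pow(Add(-6, C), -1)))) = Add(15, Mul(-5, Mul(-12, Pow(Add(-6, C), -1)))) = Add(15, Mul(60, Pow(Add(-6, C), -1))))
Mul(Function('y')(-5), 160) = Mul(Mul(15, Pow(Add(-6, -5), -1), Add(-2, -5)), 160) = Mul(Mul(15, Pow(-11, -1), -7), 160) = Mul(Mul(15, Rational(-1, 11), -7), 160) = Mul(Rational(105, 11), 160) = Rational(16800, 11)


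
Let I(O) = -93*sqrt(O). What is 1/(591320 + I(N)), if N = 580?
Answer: 29566/17482716299 + 93*sqrt(145)/174827162990 ≈ 1.6976e-6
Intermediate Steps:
1/(591320 + I(N)) = 1/(591320 - 186*sqrt(145))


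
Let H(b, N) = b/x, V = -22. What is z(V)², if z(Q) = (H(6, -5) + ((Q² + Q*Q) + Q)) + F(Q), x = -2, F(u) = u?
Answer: 848241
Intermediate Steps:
H(b, N) = -b/2 (H(b, N) = b/(-2) = b*(-½) = -b/2)
z(Q) = -3 + 2*Q + 2*Q² (z(Q) = (-½*6 + ((Q² + Q*Q) + Q)) + Q = (-3 + ((Q² + Q²) + Q)) + Q = (-3 + (2*Q² + Q)) + Q = (-3 + (Q + 2*Q²)) + Q = (-3 + Q + 2*Q²) + Q = -3 + 2*Q + 2*Q²)
z(V)² = (-3 + 2*(-22) + 2*(-22)²)² = (-3 - 44 + 2*484)² = (-3 - 44 + 968)² = 921² = 848241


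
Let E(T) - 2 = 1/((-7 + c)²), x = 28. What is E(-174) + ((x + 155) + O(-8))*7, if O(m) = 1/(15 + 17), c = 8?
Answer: 41095/32 ≈ 1284.2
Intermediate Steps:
O(m) = 1/32
E(T) = 3 (E(T) = 2 + 1/((-7 + 8)²) = 2 + 1/(1²) = 2 + 1/1 = 2 + 1 = 3)
E(-174) + ((x + 155) + O(-8))*7 = 3 + ((28 + 155) + 1/32)*7 = 3 + (183 + 1/32)*7 = 3 + (5857/32)*7 = 3 + 40999/32 = 41095/32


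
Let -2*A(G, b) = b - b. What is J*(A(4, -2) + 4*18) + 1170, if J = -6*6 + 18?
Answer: -126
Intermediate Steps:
A(G, b) = 0 (A(G, b) = -(b - b)/2 = -1/2*0 = 0)
J = -18 (J = -36 + 18 = -18)
J*(A(4, -2) + 4*18) + 1170 = -18*(0 + 4*18) + 1170 = -18*(0 + 72) + 1170 = -18*72 + 1170 = -1296 + 1170 = -126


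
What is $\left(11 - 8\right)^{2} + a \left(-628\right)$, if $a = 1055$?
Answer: $-662531$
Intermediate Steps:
$\left(11 - 8\right)^{2} + a \left(-628\right) = \left(11 - 8\right)^{2} + 1055 \left(-628\right) = 3^{2} - 662540 = 9 - 662540 = -662531$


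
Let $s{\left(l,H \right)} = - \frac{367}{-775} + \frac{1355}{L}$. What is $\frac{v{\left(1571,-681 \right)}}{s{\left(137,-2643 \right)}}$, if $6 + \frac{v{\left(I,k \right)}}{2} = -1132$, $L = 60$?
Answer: $- \frac{21166800}{214429} \approx -98.712$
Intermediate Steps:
$v{\left(I,k \right)} = -2276$ ($v{\left(I,k \right)} = -12 + 2 \left(-1132\right) = -12 - 2264 = -2276$)
$s{\left(l,H \right)} = \frac{214429}{9300}$ ($s{\left(l,H \right)} = - \frac{367}{-775} + \frac{1355}{60} = \left(-367\right) \left(- \frac{1}{775}\right) + 1355 \cdot \frac{1}{60} = \frac{367}{775} + \frac{271}{12} = \frac{214429}{9300}$)
$\frac{v{\left(1571,-681 \right)}}{s{\left(137,-2643 \right)}} = - \frac{2276}{\frac{214429}{9300}} = \left(-2276\right) \frac{9300}{214429} = - \frac{21166800}{214429}$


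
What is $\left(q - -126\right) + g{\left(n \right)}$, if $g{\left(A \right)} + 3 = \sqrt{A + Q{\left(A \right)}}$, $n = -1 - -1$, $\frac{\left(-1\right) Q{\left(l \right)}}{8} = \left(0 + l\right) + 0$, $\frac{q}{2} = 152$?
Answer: $427$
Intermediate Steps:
$q = 304$ ($q = 2 \cdot 152 = 304$)
$Q{\left(l \right)} = - 8 l$ ($Q{\left(l \right)} = - 8 \left(\left(0 + l\right) + 0\right) = - 8 \left(l + 0\right) = - 8 l$)
$n = 0$ ($n = -1 + 1 = 0$)
$g{\left(A \right)} = -3 + \sqrt{7} \sqrt{- A}$ ($g{\left(A \right)} = -3 + \sqrt{A - 8 A} = -3 + \sqrt{- 7 A} = -3 + \sqrt{7} \sqrt{- A}$)
$\left(q - -126\right) + g{\left(n \right)} = \left(304 - -126\right) - \left(3 - \sqrt{7} \sqrt{\left(-1\right) 0}\right) = \left(304 + 126\right) - \left(3 - \sqrt{7} \sqrt{0}\right) = 430 - \left(3 - \sqrt{7} \cdot 0\right) = 430 + \left(-3 + 0\right) = 430 - 3 = 427$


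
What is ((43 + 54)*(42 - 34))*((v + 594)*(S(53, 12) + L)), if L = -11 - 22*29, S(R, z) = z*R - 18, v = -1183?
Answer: 14168984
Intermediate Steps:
S(R, z) = -18 + R*z (S(R, z) = R*z - 18 = -18 + R*z)
L = -649 (L = -11 - 638 = -649)
((43 + 54)*(42 - 34))*((v + 594)*(S(53, 12) + L)) = ((43 + 54)*(42 - 34))*((-1183 + 594)*((-18 + 53*12) - 649)) = (97*8)*(-589*((-18 + 636) - 649)) = 776*(-589*(618 - 649)) = 776*(-589*(-31)) = 776*18259 = 14168984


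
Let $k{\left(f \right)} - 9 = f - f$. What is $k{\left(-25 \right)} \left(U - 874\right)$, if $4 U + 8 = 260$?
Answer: $-7299$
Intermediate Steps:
$U = 63$ ($U = -2 + \frac{1}{4} \cdot 260 = -2 + 65 = 63$)
$k{\left(f \right)} = 9$ ($k{\left(f \right)} = 9 + \left(f - f\right) = 9 + 0 = 9$)
$k{\left(-25 \right)} \left(U - 874\right) = 9 \left(63 - 874\right) = 9 \left(-811\right) = -7299$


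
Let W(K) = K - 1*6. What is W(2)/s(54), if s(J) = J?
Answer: -2/27 ≈ -0.074074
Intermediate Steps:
W(K) = -6 + K (W(K) = K - 6 = -6 + K)
W(2)/s(54) = (-6 + 2)/54 = -4*1/54 = -2/27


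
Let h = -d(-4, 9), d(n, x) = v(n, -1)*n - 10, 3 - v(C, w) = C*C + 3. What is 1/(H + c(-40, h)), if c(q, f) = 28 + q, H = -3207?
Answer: -1/3219 ≈ -0.00031066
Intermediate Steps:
v(C, w) = -C² (v(C, w) = 3 - (C*C + 3) = 3 - (C² + 3) = 3 - (3 + C²) = 3 + (-3 - C²) = -C²)
d(n, x) = -10 - n³ (d(n, x) = (-n²)*n - 10 = -n³ - 10 = -10 - n³)
h = -54 (h = -(-10 - 1*(-4)³) = -(-10 - 1*(-64)) = -(-10 + 64) = -1*54 = -54)
1/(H + c(-40, h)) = 1/(-3207 + (28 - 40)) = 1/(-3207 - 12) = 1/(-3219) = -1/3219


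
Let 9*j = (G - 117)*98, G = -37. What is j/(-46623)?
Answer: 15092/419607 ≈ 0.035967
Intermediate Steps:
j = -15092/9 (j = ((-37 - 117)*98)/9 = (-154*98)/9 = (1/9)*(-15092) = -15092/9 ≈ -1676.9)
j/(-46623) = -15092/9/(-46623) = -15092/9*(-1/46623) = 15092/419607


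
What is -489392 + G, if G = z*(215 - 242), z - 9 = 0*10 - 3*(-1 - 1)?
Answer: -489797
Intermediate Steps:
z = 15 (z = 9 + (0*10 - 3*(-1 - 1)) = 9 + (0 - 3*(-2)) = 9 + (0 + 6) = 9 + 6 = 15)
G = -405 (G = 15*(215 - 242) = 15*(-27) = -405)
-489392 + G = -489392 - 405 = -489797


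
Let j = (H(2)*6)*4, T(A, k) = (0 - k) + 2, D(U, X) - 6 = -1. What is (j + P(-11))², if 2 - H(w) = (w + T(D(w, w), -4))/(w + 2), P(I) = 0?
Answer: 0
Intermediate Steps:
D(U, X) = 5 (D(U, X) = 6 - 1 = 5)
T(A, k) = 2 - k (T(A, k) = -k + 2 = 2 - k)
H(w) = 2 - (6 + w)/(2 + w) (H(w) = 2 - (w + (2 - 1*(-4)))/(w + 2) = 2 - (w + (2 + 4))/(2 + w) = 2 - (w + 6)/(2 + w) = 2 - (6 + w)/(2 + w))
j = 0 (j = (((-2 + 2)/(2 + 2))*6)*4 = ((0/4)*6)*4 = (((¼)*0)*6)*4 = (0*6)*4 = 0*4 = 0)
(j + P(-11))² = (0 + 0)² = 0² = 0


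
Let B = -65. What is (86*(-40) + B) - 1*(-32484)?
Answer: 28979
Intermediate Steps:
(86*(-40) + B) - 1*(-32484) = (86*(-40) - 65) - 1*(-32484) = (-3440 - 65) + 32484 = -3505 + 32484 = 28979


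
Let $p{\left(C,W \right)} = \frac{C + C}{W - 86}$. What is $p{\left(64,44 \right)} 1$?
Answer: $- \frac{64}{21} \approx -3.0476$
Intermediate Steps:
$p{\left(C,W \right)} = \frac{2 C}{-86 + W}$
$p{\left(64,44 \right)} 1 = 2 \cdot 64 \frac{1}{-86 + 44} \cdot 1 = 2 \cdot 64 \frac{1}{-42} \cdot 1 = 2 \cdot 64 \left(- \frac{1}{42}\right) 1 = \left(- \frac{64}{21}\right) 1 = - \frac{64}{21}$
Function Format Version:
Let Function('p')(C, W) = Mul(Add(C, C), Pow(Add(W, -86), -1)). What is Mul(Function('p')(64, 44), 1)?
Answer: Rational(-64, 21) ≈ -3.0476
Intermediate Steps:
Function('p')(C, W) = Mul(2, C, Pow(Add(-86, W), -1)) (Function('p')(C, W) = Mul(Mul(2, C), Pow(Add(-86, W), -1)) = Mul(2, C, Pow(Add(-86, W), -1)))
Mul(Function('p')(64, 44), 1) = Mul(Mul(2, 64, Pow(Add(-86, 44), -1)), 1) = Mul(Mul(2, 64, Pow(-42, -1)), 1) = Mul(Mul(2, 64, Rational(-1, 42)), 1) = Mul(Rational(-64, 21), 1) = Rational(-64, 21)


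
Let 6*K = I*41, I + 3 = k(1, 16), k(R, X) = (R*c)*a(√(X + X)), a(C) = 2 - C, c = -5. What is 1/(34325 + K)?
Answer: 1232502/42194799089 - 4920*√2/42194799089 ≈ 2.9045e-5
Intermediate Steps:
k(R, X) = -5*R*(2 - √2*√X) (k(R, X) = (R*(-5))*(2 - √(X + X)) = (-5*R)*(2 - √(2*X)) = (-5*R)*(2 - √2*√X) = -5*R*(2 - √2*√X))
I = -13 + 20*√2 (I = -3 + 5*1*(-2 + √2*√16) = -3 + 5*1*(-2 + √2*4) = -3 + 5*1*(-2 + 4*√2) = -3 + (-10 + 20*√2) = -13 + 20*√2 ≈ 15.284)
K = -533/6 + 410*√2/3 (K = ((-13 + 20*√2)*41)/6 = (-533 + 820*√2)/6 = -533/6 + 410*√2/3 ≈ 104.44)
1/(34325 + K) = 1/(34325 + (-533/6 + 410*√2/3)) = 1/(205417/6 + 410*√2/3)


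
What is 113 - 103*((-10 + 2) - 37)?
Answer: 4748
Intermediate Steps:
113 - 103*((-10 + 2) - 37) = 113 - 103*(-8 - 37) = 113 - 103*(-45) = 113 + 4635 = 4748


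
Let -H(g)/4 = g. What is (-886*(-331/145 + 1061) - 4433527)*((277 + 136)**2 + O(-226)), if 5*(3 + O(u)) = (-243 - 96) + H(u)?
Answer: -132937575232101/145 ≈ -9.1681e+11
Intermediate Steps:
H(g) = -4*g
O(u) = -354/5 - 4*u/5 (O(u) = -3 + ((-243 - 96) - 4*u)/5 = -3 + (-339 - 4*u)/5 = -3 + (-339/5 - 4*u/5) = -354/5 - 4*u/5)
(-886*(-331/145 + 1061) - 4433527)*((277 + 136)**2 + O(-226)) = (-886*(-331/145 + 1061) - 4433527)*((277 + 136)**2 + (-354/5 - 4/5*(-226))) = (-886*(-331*1/145 + 1061) - 4433527)*(413**2 + (-354/5 + 904/5)) = (-886*(-331/145 + 1061) - 4433527)*(170569 + 110) = (-886*153514/145 - 4433527)*170679 = (-136013404/145 - 4433527)*170679 = -778874819/145*170679 = -132937575232101/145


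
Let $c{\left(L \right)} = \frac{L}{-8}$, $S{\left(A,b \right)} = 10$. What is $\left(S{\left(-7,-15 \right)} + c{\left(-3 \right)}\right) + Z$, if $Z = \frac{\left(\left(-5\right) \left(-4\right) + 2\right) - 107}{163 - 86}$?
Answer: $\frac{5711}{616} \approx 9.2711$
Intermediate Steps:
$c{\left(L \right)} = - \frac{L}{8}$ ($c{\left(L \right)} = L \left(- \frac{1}{8}\right) = - \frac{L}{8}$)
$Z = - \frac{85}{77}$ ($Z = \frac{\left(20 + 2\right) - 107}{77} = \left(22 - 107\right) \frac{1}{77} = \left(-85\right) \frac{1}{77} = - \frac{85}{77} \approx -1.1039$)
$\left(S{\left(-7,-15 \right)} + c{\left(-3 \right)}\right) + Z = \left(10 - - \frac{3}{8}\right) - \frac{85}{77} = \left(10 + \frac{3}{8}\right) - \frac{85}{77} = \frac{83}{8} - \frac{85}{77} = \frac{5711}{616}$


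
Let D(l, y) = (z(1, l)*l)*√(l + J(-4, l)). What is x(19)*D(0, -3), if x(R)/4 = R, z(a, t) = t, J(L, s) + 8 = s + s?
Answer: 0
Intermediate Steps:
J(L, s) = -8 + 2*s (J(L, s) = -8 + (s + s) = -8 + 2*s)
D(l, y) = l²*√(-8 + 3*l) (D(l, y) = (l*l)*√(l + (-8 + 2*l)) = l²*√(-8 + 3*l))
x(R) = 4*R
x(19)*D(0, -3) = (4*19)*(0²*√(-8 + 3*0)) = 76*(0*√(-8 + 0)) = 76*(0*√(-8)) = 76*(0*(2*I*√2)) = 76*0 = 0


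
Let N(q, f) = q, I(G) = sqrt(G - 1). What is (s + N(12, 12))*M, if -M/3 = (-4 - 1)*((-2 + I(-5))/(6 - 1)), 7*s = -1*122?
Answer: 228/7 - 114*I*sqrt(6)/7 ≈ 32.571 - 39.892*I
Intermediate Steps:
I(G) = sqrt(-1 + G)
s = -122/7 (s = (-1*122)/7 = (1/7)*(-122) = -122/7 ≈ -17.429)
M = -6 + 3*I*sqrt(6) (M = -3*(-4 - 1)*(-2 + sqrt(-1 - 5))/(6 - 1) = -(-15)*(-2 + sqrt(-6))/5 = -(-15)*(-2 + I*sqrt(6))*(1/5) = -(-15)*(-2/5 + I*sqrt(6)/5) = -3*(2 - I*sqrt(6)) = -6 + 3*I*sqrt(6) ≈ -6.0 + 7.3485*I)
(s + N(12, 12))*M = (-122/7 + 12)*(-6 + 3*I*sqrt(6)) = -38*(-6 + 3*I*sqrt(6))/7 = 228/7 - 114*I*sqrt(6)/7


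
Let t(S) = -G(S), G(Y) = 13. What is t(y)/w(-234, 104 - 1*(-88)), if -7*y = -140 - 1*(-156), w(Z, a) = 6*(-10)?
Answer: 13/60 ≈ 0.21667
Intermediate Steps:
w(Z, a) = -60
y = -16/7 (y = -(-140 - 1*(-156))/7 = -(-140 + 156)/7 = -1/7*16 = -16/7 ≈ -2.2857)
t(S) = -13 (t(S) = -1*13 = -13)
t(y)/w(-234, 104 - 1*(-88)) = -13/(-60) = -13*(-1/60) = 13/60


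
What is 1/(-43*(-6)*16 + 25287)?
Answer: 1/29415 ≈ 3.3996e-5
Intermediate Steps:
1/(-43*(-6)*16 + 25287) = 1/(258*16 + 25287) = 1/(4128 + 25287) = 1/29415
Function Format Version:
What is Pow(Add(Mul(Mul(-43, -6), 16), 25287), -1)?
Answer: Rational(1, 29415) ≈ 3.3996e-5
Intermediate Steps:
Pow(Add(Mul(Mul(-43, -6), 16), 25287), -1) = Pow(Add(Mul(258, 16), 25287), -1) = Pow(Add(4128, 25287), -1) = Pow(29415, -1) = Rational(1, 29415)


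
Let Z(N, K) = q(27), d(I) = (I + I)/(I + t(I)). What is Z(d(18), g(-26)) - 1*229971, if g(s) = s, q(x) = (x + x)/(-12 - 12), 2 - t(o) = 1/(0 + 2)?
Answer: -919893/4 ≈ -2.2997e+5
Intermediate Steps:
t(o) = 3/2 (t(o) = 2 - 1/(0 + 2) = 2 - 1/2 = 2 - 1*½ = 2 - ½ = 3/2)
q(x) = -x/12 (q(x) = (2*x)/(-24) = (2*x)*(-1/24) = -x/12)
d(I) = 2*I/(3/2 + I) (d(I) = (I + I)/(I + 3/2) = (2*I)/(3/2 + I) = 2*I/(3/2 + I))
Z(N, K) = -9/4 (Z(N, K) = -1/12*27 = -9/4)
Z(d(18), g(-26)) - 1*229971 = -9/4 - 1*229971 = -9/4 - 229971 = -919893/4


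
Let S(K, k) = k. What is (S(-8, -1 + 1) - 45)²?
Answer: 2025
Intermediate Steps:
(S(-8, -1 + 1) - 45)² = ((-1 + 1) - 45)² = (0 - 45)² = (-45)² = 2025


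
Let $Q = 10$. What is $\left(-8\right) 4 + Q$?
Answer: $-22$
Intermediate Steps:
$\left(-8\right) 4 + Q = \left(-8\right) 4 + 10 = -32 + 10 = -22$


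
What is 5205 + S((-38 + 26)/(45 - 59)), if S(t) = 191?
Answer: 5396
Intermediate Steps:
5205 + S((-38 + 26)/(45 - 59)) = 5205 + 191 = 5396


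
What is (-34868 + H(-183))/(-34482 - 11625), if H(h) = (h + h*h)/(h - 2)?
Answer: 6483886/8529795 ≈ 0.76015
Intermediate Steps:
H(h) = (h + h²)/(-2 + h)
(-34868 + H(-183))/(-34482 - 11625) = (-34868 - 183*(1 - 183)/(-2 - 183))/(-34482 - 11625) = (-34868 - 183*(-182)/(-185))/(-46107) = (-34868 - 183*(-1/185)*(-182))*(-1/46107) = (-34868 - 33306/185)*(-1/46107) = -6483886/185*(-1/46107) = 6483886/8529795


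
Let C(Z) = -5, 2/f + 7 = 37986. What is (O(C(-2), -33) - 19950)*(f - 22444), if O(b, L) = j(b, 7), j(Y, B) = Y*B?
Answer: 17035227469890/37979 ≈ 4.4854e+8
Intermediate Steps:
f = 2/37979 (f = 2/(-7 + 37986) = 2/37979 ≈ 5.2661e-5)
j(Y, B) = B*Y
O(b, L) = 7*b
(O(C(-2), -33) - 19950)*(f - 22444) = (7*(-5) - 19950)*(2/37979 - 22444) = (-35 - 19950)*(-852400674/37979) = -19985*(-852400674/37979) = 17035227469890/37979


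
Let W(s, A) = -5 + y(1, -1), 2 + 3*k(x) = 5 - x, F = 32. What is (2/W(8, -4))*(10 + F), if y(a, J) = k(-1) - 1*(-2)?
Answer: -252/5 ≈ -50.400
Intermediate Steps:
k(x) = 1 - x/3 (k(x) = -⅔ + (5 - x)/3 = -⅔ + (5/3 - x/3) = 1 - x/3)
y(a, J) = 10/3 (y(a, J) = (1 - ⅓*(-1)) - 1*(-2) = (1 + ⅓) + 2 = 4/3 + 2 = 10/3)
W(s, A) = -5/3 (W(s, A) = -5 + 10/3 = -5/3)
(2/W(8, -4))*(10 + F) = (2/(-5/3))*(10 + 32) = (2*(-⅗))*42 = -6/5*42 = -252/5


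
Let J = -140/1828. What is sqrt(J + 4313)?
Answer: sqrt(900749742)/457 ≈ 65.673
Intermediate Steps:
J = -35/457 (J = -140*1/1828 = -35/457 ≈ -0.076586)
sqrt(J + 4313) = sqrt(-35/457 + 4313) = sqrt(1971006/457) = sqrt(900749742)/457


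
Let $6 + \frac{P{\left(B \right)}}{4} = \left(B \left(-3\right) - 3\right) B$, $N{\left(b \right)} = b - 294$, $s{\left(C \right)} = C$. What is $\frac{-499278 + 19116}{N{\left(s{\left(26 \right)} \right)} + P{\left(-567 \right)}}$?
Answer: $\frac{240081}{1925678} \approx 0.12467$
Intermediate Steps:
$N{\left(b \right)} = -294 + b$ ($N{\left(b \right)} = b - 294 = -294 + b$)
$P{\left(B \right)} = -24 + 4 B \left(-3 - 3 B\right)$ ($P{\left(B \right)} = -24 + 4 \left(B \left(-3\right) - 3\right) B = -24 + 4 \left(- 3 B - 3\right) B = -24 + 4 \left(-3 - 3 B\right) B = -24 + 4 B \left(-3 - 3 B\right)$)
$\frac{-499278 + 19116}{N{\left(s{\left(26 \right)} \right)} + P{\left(-567 \right)}} = \frac{-499278 + 19116}{\left(-294 + 26\right) - \left(-6780 + 3857868\right)} = - \frac{480162}{-268 - 3851088} = - \frac{480162}{-3851356} = \left(-480162\right) \left(- \frac{1}{3851356}\right) = \frac{240081}{1925678}$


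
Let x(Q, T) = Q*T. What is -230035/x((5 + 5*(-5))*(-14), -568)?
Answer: 46007/31808 ≈ 1.4464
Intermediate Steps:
-230035/x((5 + 5*(-5))*(-14), -568) = -230035*1/(7952*(5 + 5*(-5))) = -230035*1/(7952*(5 - 25)) = -230035/(-20*(-14)*(-568)) = -230035/(280*(-568)) = -230035/(-159040) = -230035*(-1/159040) = 46007/31808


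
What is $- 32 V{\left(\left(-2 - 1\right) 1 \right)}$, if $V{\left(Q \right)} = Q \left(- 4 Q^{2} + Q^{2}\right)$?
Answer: $-2592$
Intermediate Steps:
$V{\left(Q \right)} = - 3 Q^{3}$ ($V{\left(Q \right)} = Q \left(- 3 Q^{2}\right) = - 3 Q^{3}$)
$- 32 V{\left(\left(-2 - 1\right) 1 \right)} = - 32 \left(- 3 \left(\left(-2 - 1\right) 1\right)^{3}\right) = - 32 \left(- 3 \left(\left(-3\right) 1\right)^{3}\right) = - 32 \left(- 3 \left(-3\right)^{3}\right) = - 32 \left(\left(-3\right) \left(-27\right)\right) = \left(-32\right) 81 = -2592$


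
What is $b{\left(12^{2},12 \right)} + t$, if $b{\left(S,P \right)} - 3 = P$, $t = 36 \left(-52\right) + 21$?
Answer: $-1836$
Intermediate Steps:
$t = -1851$ ($t = -1872 + 21 = -1851$)
$b{\left(S,P \right)} = 3 + P$
$b{\left(12^{2},12 \right)} + t = \left(3 + 12\right) - 1851 = 15 - 1851 = -1836$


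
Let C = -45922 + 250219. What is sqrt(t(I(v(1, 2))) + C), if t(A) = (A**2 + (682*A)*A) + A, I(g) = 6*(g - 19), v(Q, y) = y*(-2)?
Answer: sqrt(13211211) ≈ 3634.7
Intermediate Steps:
v(Q, y) = -2*y
C = 204297
I(g) = -114 + 6*g (I(g) = 6*(-19 + g) = -114 + 6*g)
t(A) = A + 683*A**2 (t(A) = (A**2 + 682*A**2) + A = 683*A**2 + A = A + 683*A**2)
sqrt(t(I(v(1, 2))) + C) = sqrt((-114 + 6*(-2*2))*(1 + 683*(-114 + 6*(-2*2))) + 204297) = sqrt((-114 + 6*(-4))*(1 + 683*(-114 + 6*(-4))) + 204297) = sqrt((-114 - 24)*(1 + 683*(-114 - 24)) + 204297) = sqrt(-138*(1 + 683*(-138)) + 204297) = sqrt(-138*(1 - 94254) + 204297) = sqrt(-138*(-94253) + 204297) = sqrt(13006914 + 204297) = sqrt(13211211)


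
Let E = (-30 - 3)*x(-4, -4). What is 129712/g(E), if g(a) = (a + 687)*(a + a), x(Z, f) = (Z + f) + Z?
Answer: 1474/9747 ≈ 0.15123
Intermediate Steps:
x(Z, f) = f + 2*Z
E = 396 (E = (-30 - 3)*(-4 + 2*(-4)) = -33*(-4 - 8) = -33*(-12) = 396)
g(a) = 2*a*(687 + a) (g(a) = (687 + a)*(2*a) = 2*a*(687 + a))
129712/g(E) = 129712/((2*396*(687 + 396))) = 129712/((2*396*1083)) = 129712/857736 = 129712*(1/857736) = 1474/9747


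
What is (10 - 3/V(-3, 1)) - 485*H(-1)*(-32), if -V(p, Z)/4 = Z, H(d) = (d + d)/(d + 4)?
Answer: -124031/12 ≈ -10336.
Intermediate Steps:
H(d) = 2*d/(4 + d) (H(d) = (2*d)/(4 + d) = 2*d/(4 + d))
V(p, Z) = -4*Z
(10 - 3/V(-3, 1)) - 485*H(-1)*(-32) = (10 - 3/((-4*1))) - 485*2*(-1)/(4 - 1)*(-32) = (10 - 3/(-4)) - 485*2*(-1)/3*(-32) = (10 - 3*(-¼)) - 485*2*(-1)*(⅓)*(-32) = (10 + ¾) - (-970)*(-32)/3 = 43/4 - 485*64/3 = 43/4 - 31040/3 = -124031/12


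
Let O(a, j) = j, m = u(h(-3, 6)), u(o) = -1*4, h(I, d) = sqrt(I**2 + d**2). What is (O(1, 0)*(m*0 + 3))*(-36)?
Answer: 0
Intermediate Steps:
u(o) = -4
m = -4
(O(1, 0)*(m*0 + 3))*(-36) = (0*(-4*0 + 3))*(-36) = (0*(0 + 3))*(-36) = (0*3)*(-36) = 0*(-36) = 0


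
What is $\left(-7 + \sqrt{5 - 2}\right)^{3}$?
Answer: $-406 + 150 \sqrt{3} \approx -146.19$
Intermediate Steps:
$\left(-7 + \sqrt{5 - 2}\right)^{3} = \left(-7 + \sqrt{3}\right)^{3}$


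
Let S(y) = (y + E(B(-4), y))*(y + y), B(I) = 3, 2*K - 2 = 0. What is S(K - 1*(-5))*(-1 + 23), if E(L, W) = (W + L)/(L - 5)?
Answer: 396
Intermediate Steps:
K = 1 (K = 1 + (1/2)*0 = 1 + 0 = 1)
E(L, W) = (L + W)/(-5 + L)
S(y) = 2*y*(-3/2 + y/2) (S(y) = (y + (3 + y)/(-5 + 3))*(y + y) = (y + (3 + y)/(-2))*(2*y) = (y - (3 + y)/2)*(2*y) = (y + (-3/2 - y/2))*(2*y) = (-3/2 + y/2)*(2*y) = 2*y*(-3/2 + y/2))
S(K - 1*(-5))*(-1 + 23) = ((1 - 1*(-5))*(-3 + (1 - 1*(-5))))*(-1 + 23) = ((1 + 5)*(-3 + (1 + 5)))*22 = (6*(-3 + 6))*22 = (6*3)*22 = 18*22 = 396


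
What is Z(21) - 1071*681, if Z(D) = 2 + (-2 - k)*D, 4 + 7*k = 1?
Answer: -729382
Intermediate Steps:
k = -3/7 (k = -4/7 + (1/7)*1 = -4/7 + 1/7 = -3/7 ≈ -0.42857)
Z(D) = 2 - 11*D/7 (Z(D) = 2 + (-2 - 1*(-3/7))*D = 2 + (-2 + 3/7)*D = 2 - 11*D/7)
Z(21) - 1071*681 = (2 - 11/7*21) - 1071*681 = (2 - 33) - 729351 = -31 - 729351 = -729382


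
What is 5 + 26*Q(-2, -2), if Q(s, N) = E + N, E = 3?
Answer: 31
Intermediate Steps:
Q(s, N) = 3 + N
5 + 26*Q(-2, -2) = 5 + 26*(3 - 2) = 5 + 26*1 = 5 + 26 = 31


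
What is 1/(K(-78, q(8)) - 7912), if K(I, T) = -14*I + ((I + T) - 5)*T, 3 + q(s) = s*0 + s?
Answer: -1/7210 ≈ -0.00013870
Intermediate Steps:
q(s) = -3 + s (q(s) = -3 + (s*0 + s) = -3 + (0 + s) = -3 + s)
K(I, T) = -14*I + T*(-5 + I + T) (K(I, T) = -14*I + (-5 + I + T)*T = -14*I + T*(-5 + I + T))
1/(K(-78, q(8)) - 7912) = 1/(((-3 + 8)**2 - 14*(-78) - 5*(-3 + 8) - 78*(-3 + 8)) - 7912) = 1/((5**2 + 1092 - 5*5 - 78*5) - 7912) = 1/((25 + 1092 - 25 - 390) - 7912) = 1/(702 - 7912) = 1/(-7210) = -1/7210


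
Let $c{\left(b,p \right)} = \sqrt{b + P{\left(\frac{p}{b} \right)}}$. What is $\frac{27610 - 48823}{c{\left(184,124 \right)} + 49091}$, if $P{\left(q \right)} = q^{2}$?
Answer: $- \frac{2203533382428}{5099403620291} + \frac{975798 \sqrt{390305}}{5099403620291} \approx -0.432$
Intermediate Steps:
$c{\left(b,p \right)} = \sqrt{b + \frac{p^{2}}{b^{2}}}$ ($c{\left(b,p \right)} = \sqrt{b + \left(\frac{p}{b}\right)^{2}} = \sqrt{b + \frac{p^{2}}{b^{2}}}$)
$\frac{27610 - 48823}{c{\left(184,124 \right)} + 49091} = \frac{27610 - 48823}{\sqrt{184 + \frac{124^{2}}{33856}} + 49091} = - \frac{21213}{\sqrt{184 + \frac{1}{33856} \cdot 15376} + 49091} = - \frac{21213}{\sqrt{184 + \frac{961}{2116}} + 49091} = - \frac{21213}{\sqrt{\frac{390305}{2116}} + 49091} = - \frac{21213}{\frac{\sqrt{390305}}{46} + 49091} = - \frac{21213}{49091 + \frac{\sqrt{390305}}{46}}$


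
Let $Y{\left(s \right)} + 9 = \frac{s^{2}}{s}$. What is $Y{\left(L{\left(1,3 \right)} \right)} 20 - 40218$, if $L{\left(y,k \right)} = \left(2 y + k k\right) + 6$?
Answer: $-40058$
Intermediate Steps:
$L{\left(y,k \right)} = 6 + k^{2} + 2 y$ ($L{\left(y,k \right)} = \left(2 y + k^{2}\right) + 6 = \left(k^{2} + 2 y\right) + 6 = 6 + k^{2} + 2 y$)
$Y{\left(s \right)} = -9 + s$ ($Y{\left(s \right)} = -9 + \frac{s^{2}}{s} = -9 + s$)
$Y{\left(L{\left(1,3 \right)} \right)} 20 - 40218 = \left(-9 + \left(6 + 3^{2} + 2 \cdot 1\right)\right) 20 - 40218 = \left(-9 + \left(6 + 9 + 2\right)\right) 20 - 40218 = \left(-9 + 17\right) 20 - 40218 = 8 \cdot 20 - 40218 = 160 - 40218 = -40058$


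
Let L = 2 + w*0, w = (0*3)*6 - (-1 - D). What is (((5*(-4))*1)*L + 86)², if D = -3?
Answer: 2116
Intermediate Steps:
w = -2 (w = (0*3)*6 - (-1 - 1*(-3)) = 0*6 - (-1 + 3) = 0 - 1*2 = 0 - 2 = -2)
L = 2 (L = 2 - 2*0 = 2 + 0 = 2)
(((5*(-4))*1)*L + 86)² = (((5*(-4))*1)*2 + 86)² = (-20*1*2 + 86)² = (-20*2 + 86)² = (-40 + 86)² = 46² = 2116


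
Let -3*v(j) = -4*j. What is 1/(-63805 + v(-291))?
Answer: -1/64193 ≈ -1.5578e-5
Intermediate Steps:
v(j) = 4*j/3 (v(j) = -(-4)*j/3 = 4*j/3)
1/(-63805 + v(-291)) = 1/(-63805 + (4/3)*(-291)) = 1/(-63805 - 388) = 1/(-64193) = -1/64193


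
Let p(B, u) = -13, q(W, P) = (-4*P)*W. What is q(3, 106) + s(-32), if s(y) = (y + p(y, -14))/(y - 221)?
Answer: -321771/253 ≈ -1271.8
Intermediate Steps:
q(W, P) = -4*P*W
s(y) = (-13 + y)/(-221 + y) (s(y) = (y - 13)/(y - 221) = (-13 + y)/(-221 + y))
q(3, 106) + s(-32) = -4*106*3 + (-13 - 32)/(-221 - 32) = -1272 - 45/(-253) = -1272 - 1/253*(-45) = -1272 + 45/253 = -321771/253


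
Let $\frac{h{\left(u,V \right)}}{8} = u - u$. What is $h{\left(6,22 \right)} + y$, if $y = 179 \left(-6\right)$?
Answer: $-1074$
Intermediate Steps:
$y = -1074$
$h{\left(u,V \right)} = 0$ ($h{\left(u,V \right)} = 8 \left(u - u\right) = 8 \cdot 0 = 0$)
$h{\left(6,22 \right)} + y = 0 - 1074 = -1074$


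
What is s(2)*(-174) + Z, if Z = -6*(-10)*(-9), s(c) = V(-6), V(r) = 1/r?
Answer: -511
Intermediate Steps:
s(c) = -⅙ (s(c) = 1/(-6) = -⅙)
Z = -540 (Z = 60*(-9) = -540)
s(2)*(-174) + Z = -⅙*(-174) - 540 = 29 - 540 = -511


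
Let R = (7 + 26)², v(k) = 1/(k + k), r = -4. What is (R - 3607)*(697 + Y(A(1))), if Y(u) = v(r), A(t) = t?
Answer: -7018925/4 ≈ -1.7547e+6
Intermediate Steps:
v(k) = 1/(2*k)
R = 1089 (R = 33² = 1089)
Y(u) = -⅛ (Y(u) = (½)/(-4) = (½)*(-¼) = -⅛)
(R - 3607)*(697 + Y(A(1))) = (1089 - 3607)*(697 - ⅛) = -2518*5575/8 = -7018925/4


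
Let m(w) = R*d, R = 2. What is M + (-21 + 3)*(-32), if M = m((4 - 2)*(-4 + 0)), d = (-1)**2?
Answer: 578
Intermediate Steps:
d = 1
m(w) = 2 (m(w) = 2*1 = 2)
M = 2
M + (-21 + 3)*(-32) = 2 + (-21 + 3)*(-32) = 2 - 18*(-32) = 2 + 576 = 578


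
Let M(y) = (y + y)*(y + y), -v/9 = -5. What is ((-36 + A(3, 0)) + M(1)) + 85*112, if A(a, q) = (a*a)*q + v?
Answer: 9533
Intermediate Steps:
v = 45 (v = -9*(-5) = 45)
M(y) = 4*y² (M(y) = (2*y)*(2*y) = 4*y²)
A(a, q) = 45 + q*a² (A(a, q) = (a*a)*q + 45 = a²*q + 45 = q*a² + 45 = 45 + q*a²)
((-36 + A(3, 0)) + M(1)) + 85*112 = ((-36 + (45 + 0*3²)) + 4*1²) + 85*112 = ((-36 + (45 + 0*9)) + 4*1) + 9520 = ((-36 + (45 + 0)) + 4) + 9520 = ((-36 + 45) + 4) + 9520 = (9 + 4) + 9520 = 13 + 9520 = 9533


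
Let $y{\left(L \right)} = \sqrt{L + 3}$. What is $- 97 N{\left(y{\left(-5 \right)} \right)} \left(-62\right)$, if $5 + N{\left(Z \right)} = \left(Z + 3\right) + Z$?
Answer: $-12028 + 12028 i \sqrt{2} \approx -12028.0 + 17010.0 i$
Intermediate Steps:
$y{\left(L \right)} = \sqrt{3 + L}$
$N{\left(Z \right)} = -2 + 2 Z$ ($N{\left(Z \right)} = -5 + \left(\left(Z + 3\right) + Z\right) = -5 + \left(\left(3 + Z\right) + Z\right) = -5 + \left(3 + 2 Z\right) = -2 + 2 Z$)
$- 97 N{\left(y{\left(-5 \right)} \right)} \left(-62\right) = - 97 \left(-2 + 2 \sqrt{3 - 5}\right) \left(-62\right) = - 97 \left(-2 + 2 \sqrt{-2}\right) \left(-62\right) = - 97 \left(-2 + 2 i \sqrt{2}\right) \left(-62\right) = \left(194 - 194 i \sqrt{2}\right) \left(-62\right) = -12028 + 12028 i \sqrt{2}$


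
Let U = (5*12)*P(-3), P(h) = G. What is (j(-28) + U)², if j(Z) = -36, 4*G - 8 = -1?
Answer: 4761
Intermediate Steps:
G = 7/4 (G = 2 + (¼)*(-1) = 2 - ¼ = 7/4 ≈ 1.7500)
P(h) = 7/4
U = 105 (U = (5*12)*(7/4) = 60*(7/4) = 105)
(j(-28) + U)² = (-36 + 105)² = 69² = 4761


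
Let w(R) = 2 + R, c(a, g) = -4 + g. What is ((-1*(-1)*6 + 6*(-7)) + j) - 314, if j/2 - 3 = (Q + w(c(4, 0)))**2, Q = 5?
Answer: -326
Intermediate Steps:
j = 24 (j = 6 + 2*(5 + (2 + (-4 + 0)))**2 = 6 + 2*(5 + (2 - 4))**2 = 6 + 2*(5 - 2)**2 = 6 + 2*3**2 = 6 + 2*9 = 6 + 18 = 24)
((-1*(-1)*6 + 6*(-7)) + j) - 314 = ((-1*(-1)*6 + 6*(-7)) + 24) - 314 = ((1*6 - 42) + 24) - 314 = ((6 - 42) + 24) - 314 = (-36 + 24) - 314 = -12 - 314 = -326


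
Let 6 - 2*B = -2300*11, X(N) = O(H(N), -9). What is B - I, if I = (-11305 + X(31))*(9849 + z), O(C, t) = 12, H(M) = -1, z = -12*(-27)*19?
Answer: 180757118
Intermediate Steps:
z = 6156 (z = 324*19 = 6156)
X(N) = 12
B = 12653 (B = 3 - (-1150)*11 = 3 - 1/2*(-25300) = 3 + 12650 = 12653)
I = -180744465 (I = (-11305 + 12)*(9849 + 6156) = -11293*16005 = -180744465)
B - I = 12653 - 1*(-180744465) = 12653 + 180744465 = 180757118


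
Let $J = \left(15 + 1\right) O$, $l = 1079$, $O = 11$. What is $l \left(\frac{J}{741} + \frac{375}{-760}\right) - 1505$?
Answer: $- \frac{812191}{456} \approx -1781.1$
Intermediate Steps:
$J = 176$ ($J = \left(15 + 1\right) 11 = 16 \cdot 11 = 176$)
$l \left(\frac{J}{741} + \frac{375}{-760}\right) - 1505 = 1079 \left(\frac{176}{741} + \frac{375}{-760}\right) - 1505 = 1079 \left(176 \cdot \frac{1}{741} + 375 \left(- \frac{1}{760}\right)\right) - 1505 = 1079 \left(\frac{176}{741} - \frac{75}{152}\right) - 1505 = 1079 \left(- \frac{1517}{5928}\right) - 1505 = - \frac{125911}{456} - 1505 = - \frac{812191}{456}$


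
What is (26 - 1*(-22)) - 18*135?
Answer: -2382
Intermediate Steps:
(26 - 1*(-22)) - 18*135 = (26 + 22) - 2430 = 48 - 2430 = -2382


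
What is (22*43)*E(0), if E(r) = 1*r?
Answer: 0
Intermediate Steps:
E(r) = r
(22*43)*E(0) = (22*43)*0 = 946*0 = 0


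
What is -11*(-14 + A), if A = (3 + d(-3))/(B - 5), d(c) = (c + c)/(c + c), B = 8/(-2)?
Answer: 1430/9 ≈ 158.89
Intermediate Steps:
B = -4 (B = 8*(-½) = -4)
d(c) = 1 (d(c) = (2*c)/((2*c)) = (2*c)*(1/(2*c)) = 1)
A = -4/9 (A = (3 + 1)/(-4 - 5) = 4/(-9) = 4*(-⅑) = -4/9 ≈ -0.44444)
-11*(-14 + A) = -11*(-14 - 4/9) = -11*(-130/9) = 1430/9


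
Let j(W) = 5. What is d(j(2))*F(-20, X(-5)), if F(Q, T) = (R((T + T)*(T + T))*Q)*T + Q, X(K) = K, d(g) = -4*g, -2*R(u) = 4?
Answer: 4400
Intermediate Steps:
R(u) = -2 (R(u) = -1/2*4 = -2)
F(Q, T) = Q - 2*Q*T (F(Q, T) = (-2*Q)*T + Q = -2*Q*T + Q = Q - 2*Q*T)
d(j(2))*F(-20, X(-5)) = (-4*5)*(-20*(1 - 2*(-5))) = -(-400)*(1 + 10) = -(-400)*11 = -20*(-220) = 4400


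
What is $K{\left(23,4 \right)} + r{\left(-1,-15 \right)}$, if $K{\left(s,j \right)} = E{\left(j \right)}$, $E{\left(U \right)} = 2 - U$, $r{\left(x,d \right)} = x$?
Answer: $-3$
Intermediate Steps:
$K{\left(s,j \right)} = 2 - j$
$K{\left(23,4 \right)} + r{\left(-1,-15 \right)} = \left(2 - 4\right) - 1 = -2 - 1 = -3$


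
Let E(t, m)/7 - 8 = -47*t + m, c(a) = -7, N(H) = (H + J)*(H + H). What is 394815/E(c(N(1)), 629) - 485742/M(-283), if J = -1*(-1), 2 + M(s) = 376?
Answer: -522821099/421498 ≈ -1240.4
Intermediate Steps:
M(s) = 374 (M(s) = -2 + 376 = 374)
J = 1
N(H) = 2*H*(1 + H) (N(H) = (H + 1)*(H + H) = (1 + H)*(2*H) = 2*H*(1 + H))
E(t, m) = 56 - 329*t + 7*m (E(t, m) = 56 + 7*(-47*t + m) = 56 + 7*(m - 47*t) = 56 + (-329*t + 7*m) = 56 - 329*t + 7*m)
394815/E(c(N(1)), 629) - 485742/M(-283) = 394815/(56 - 329*(-7) + 7*629) - 485742/374 = 394815/(56 + 2303 + 4403) - 485742*1/374 = 394815/6762 - 242871/187 = 394815*(1/6762) - 242871/187 = 131605/2254 - 242871/187 = -522821099/421498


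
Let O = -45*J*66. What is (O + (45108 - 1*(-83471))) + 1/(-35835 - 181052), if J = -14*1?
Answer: 36905275032/216887 ≈ 1.7016e+5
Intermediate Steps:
J = -14
O = 41580 (O = -45*(-14)*66 = 630*66 = 41580)
(O + (45108 - 1*(-83471))) + 1/(-35835 - 181052) = (41580 + (45108 - 1*(-83471))) + 1/(-35835 - 181052) = (41580 + (45108 + 83471)) + 1/(-216887) = (41580 + 128579) - 1/216887 = 170159 - 1/216887 = 36905275032/216887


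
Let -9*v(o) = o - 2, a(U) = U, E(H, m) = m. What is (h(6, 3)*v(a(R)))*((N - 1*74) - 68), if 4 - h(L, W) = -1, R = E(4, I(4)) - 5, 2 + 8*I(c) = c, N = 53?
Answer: -1335/4 ≈ -333.75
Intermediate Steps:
I(c) = -¼ + c/8
R = -19/4 (R = (-¼ + (⅛)*4) - 5 = (-¼ + ½) - 5 = ¼ - 5 = -19/4 ≈ -4.7500)
h(L, W) = 5 (h(L, W) = 4 - 1*(-1) = 4 + 1 = 5)
v(o) = 2/9 - o/9 (v(o) = -(o - 2)/9 = -(-2 + o)/9 = 2/9 - o/9)
(h(6, 3)*v(a(R)))*((N - 1*74) - 68) = (5*(2/9 - ⅑*(-19/4)))*((53 - 1*74) - 68) = (5*(2/9 + 19/36))*((53 - 74) - 68) = (5*(¾))*(-21 - 68) = (15/4)*(-89) = -1335/4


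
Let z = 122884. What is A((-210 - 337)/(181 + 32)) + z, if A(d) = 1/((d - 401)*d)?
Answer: 5778020471449/47020120 ≈ 1.2288e+5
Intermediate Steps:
A(d) = 1/(d*(-401 + d)) (A(d) = 1/((-401 + d)*d) = 1/(d*(-401 + d)))
A((-210 - 337)/(181 + 32)) + z = 1/((((-210 - 337)/(181 + 32)))*(-401 + (-210 - 337)/(181 + 32))) + 122884 = 1/(((-547/213))*(-401 - 547/213)) + 122884 = 1/(((-547*1/213))*(-401 - 547*1/213)) + 122884 = 1/((-547/213)*(-401 - 547/213)) + 122884 = -213/(547*(-85960/213)) + 122884 = -213/547*(-213/85960) + 122884 = 45369/47020120 + 122884 = 5778020471449/47020120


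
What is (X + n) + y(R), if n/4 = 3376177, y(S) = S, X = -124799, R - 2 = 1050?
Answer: 13380961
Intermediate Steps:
R = 1052 (R = 2 + 1050 = 1052)
n = 13504708 (n = 4*3376177 = 13504708)
(X + n) + y(R) = (-124799 + 13504708) + 1052 = 13379909 + 1052 = 13380961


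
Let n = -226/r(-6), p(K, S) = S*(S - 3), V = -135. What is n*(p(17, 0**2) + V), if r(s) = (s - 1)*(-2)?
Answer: 15255/7 ≈ 2179.3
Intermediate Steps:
p(K, S) = S*(-3 + S)
r(s) = 2 - 2*s (r(s) = (-1 + s)*(-2) = 2 - 2*s)
n = -113/7 (n = -226/(2 - 2*(-6)) = -226/(2 + 12) = -226/14 = -226*1/14 = -113/7 ≈ -16.143)
n*(p(17, 0**2) + V) = -113*(0**2*(-3 + 0**2) - 135)/7 = -113*(0*(-3 + 0) - 135)/7 = -113*(0*(-3) - 135)/7 = -113*(0 - 135)/7 = -113/7*(-135) = 15255/7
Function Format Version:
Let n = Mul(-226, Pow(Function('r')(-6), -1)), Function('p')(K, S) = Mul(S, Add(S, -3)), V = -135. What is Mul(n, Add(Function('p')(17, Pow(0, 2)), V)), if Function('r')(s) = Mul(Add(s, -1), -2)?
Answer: Rational(15255, 7) ≈ 2179.3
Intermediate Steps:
Function('p')(K, S) = Mul(S, Add(-3, S))
Function('r')(s) = Add(2, Mul(-2, s)) (Function('r')(s) = Mul(Add(-1, s), -2) = Add(2, Mul(-2, s)))
n = Rational(-113, 7) (n = Mul(-226, Pow(Add(2, Mul(-2, -6)), -1)) = Mul(-226, Pow(Add(2, 12), -1)) = Mul(-226, Pow(14, -1)) = Mul(-226, Rational(1, 14)) = Rational(-113, 7) ≈ -16.143)
Mul(n, Add(Function('p')(17, Pow(0, 2)), V)) = Mul(Rational(-113, 7), Add(Mul(Pow(0, 2), Add(-3, Pow(0, 2))), -135)) = Mul(Rational(-113, 7), Add(Mul(0, Add(-3, 0)), -135)) = Mul(Rational(-113, 7), Add(Mul(0, -3), -135)) = Mul(Rational(-113, 7), Add(0, -135)) = Mul(Rational(-113, 7), -135) = Rational(15255, 7)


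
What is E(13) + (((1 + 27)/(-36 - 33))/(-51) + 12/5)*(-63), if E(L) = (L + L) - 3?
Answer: -251611/1955 ≈ -128.70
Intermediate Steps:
E(L) = -3 + 2*L (E(L) = 2*L - 3 = -3 + 2*L)
E(13) + (((1 + 27)/(-36 - 33))/(-51) + 12/5)*(-63) = (-3 + 2*13) + (((1 + 27)/(-36 - 33))/(-51) + 12/5)*(-63) = (-3 + 26) + ((28/(-69))*(-1/51) + 12*(⅕))*(-63) = 23 + ((28*(-1/69))*(-1/51) + 12/5)*(-63) = 23 + (-28/69*(-1/51) + 12/5)*(-63) = 23 + (28/3519 + 12/5)*(-63) = 23 + (42368/17595)*(-63) = 23 - 296576/1955 = -251611/1955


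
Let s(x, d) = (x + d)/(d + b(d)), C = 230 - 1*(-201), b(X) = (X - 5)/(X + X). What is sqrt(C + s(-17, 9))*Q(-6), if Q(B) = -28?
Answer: -28*sqrt(2963183)/83 ≈ -580.71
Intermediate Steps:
b(X) = (-5 + X)/(2*X) (b(X) = (-5 + X)/((2*X)) = (-5 + X)*(1/(2*X)) = (-5 + X)/(2*X))
C = 431 (C = 230 + 201 = 431)
s(x, d) = (d + x)/(d + (-5 + d)/(2*d)) (s(x, d) = (x + d)/(d + (-5 + d)/(2*d)) = (d + x)/(d + (-5 + d)/(2*d)))
sqrt(C + s(-17, 9))*Q(-6) = sqrt(431 + 2*9*(9 - 17)/(-5 + 9 + 2*9**2))*(-28) = sqrt(431 + 2*9*(-8)/(-5 + 9 + 2*81))*(-28) = sqrt(431 + 2*9*(-8)/(-5 + 9 + 162))*(-28) = sqrt(431 + 2*9*(-8)/166)*(-28) = sqrt(431 + 2*9*(1/166)*(-8))*(-28) = sqrt(431 - 72/83)*(-28) = sqrt(35701/83)*(-28) = (sqrt(2963183)/83)*(-28) = -28*sqrt(2963183)/83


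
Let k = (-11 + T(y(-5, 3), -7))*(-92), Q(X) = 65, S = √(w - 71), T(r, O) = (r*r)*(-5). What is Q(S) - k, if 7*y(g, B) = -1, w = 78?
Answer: -46863/49 ≈ -956.39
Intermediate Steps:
y(g, B) = -⅐ (y(g, B) = (⅐)*(-1) = -⅐)
T(r, O) = -5*r² (T(r, O) = r²*(-5) = -5*r²)
S = √7 (S = √(78 - 71) = √7 ≈ 2.6458)
k = 50048/49 (k = (-11 - 5*(-⅐)²)*(-92) = (-11 - 5*1/49)*(-92) = (-11 - 5/49)*(-92) = -544/49*(-92) = 50048/49 ≈ 1021.4)
Q(S) - k = 65 - 1*50048/49 = 65 - 50048/49 = -46863/49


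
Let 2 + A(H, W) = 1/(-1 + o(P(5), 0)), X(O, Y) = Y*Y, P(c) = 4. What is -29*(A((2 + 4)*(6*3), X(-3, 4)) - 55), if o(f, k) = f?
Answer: 4930/3 ≈ 1643.3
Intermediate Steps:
X(O, Y) = Y²
A(H, W) = -5/3 (A(H, W) = -2 + 1/(-1 + 4) = -2 + 1/3 = -2 + ⅓ = -5/3)
-29*(A((2 + 4)*(6*3), X(-3, 4)) - 55) = -29*(-5/3 - 55) = -29*(-170/3) = 4930/3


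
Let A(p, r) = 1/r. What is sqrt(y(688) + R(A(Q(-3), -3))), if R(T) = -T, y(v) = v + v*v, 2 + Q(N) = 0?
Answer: sqrt(4266291)/3 ≈ 688.50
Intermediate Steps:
Q(N) = -2 (Q(N) = -2 + 0 = -2)
y(v) = v + v**2
sqrt(y(688) + R(A(Q(-3), -3))) = sqrt(688*(1 + 688) - 1/(-3)) = sqrt(688*689 - 1*(-1/3)) = sqrt(474032 + 1/3) = sqrt(1422097/3) = sqrt(4266291)/3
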